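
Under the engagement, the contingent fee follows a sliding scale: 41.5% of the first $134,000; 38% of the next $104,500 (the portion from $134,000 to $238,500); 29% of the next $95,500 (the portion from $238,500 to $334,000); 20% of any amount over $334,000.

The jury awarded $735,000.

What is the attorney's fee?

$203,215.00

First $134,000 at 41.5% = $55,610.00
Next $104,500 at 38% = $39,710.00
Next $95,500 at 29% = $27,695.00
Remaining $401,000 at 20% = $80,200.00
Fee: $55,610.00 + $39,710.00 + $27,695.00 + $80,200.00 = $203,215.00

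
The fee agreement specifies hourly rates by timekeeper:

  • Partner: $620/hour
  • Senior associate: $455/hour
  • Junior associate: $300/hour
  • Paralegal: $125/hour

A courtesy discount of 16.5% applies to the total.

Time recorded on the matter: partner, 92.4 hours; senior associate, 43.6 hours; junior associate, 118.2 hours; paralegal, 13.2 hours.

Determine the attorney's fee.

$95,387.06

Partner: 92.4 × $620 = $57,288.00
Senior associate: 43.6 × $455 = $19,838.00
Junior associate: 118.2 × $300 = $35,460.00
Paralegal: 13.2 × $125 = $1,650.00
Subtotal: $114,236.00
Less 16.5% discount: −$18,848.94
Total: $114,236.00 − $18,848.94 = $95,387.06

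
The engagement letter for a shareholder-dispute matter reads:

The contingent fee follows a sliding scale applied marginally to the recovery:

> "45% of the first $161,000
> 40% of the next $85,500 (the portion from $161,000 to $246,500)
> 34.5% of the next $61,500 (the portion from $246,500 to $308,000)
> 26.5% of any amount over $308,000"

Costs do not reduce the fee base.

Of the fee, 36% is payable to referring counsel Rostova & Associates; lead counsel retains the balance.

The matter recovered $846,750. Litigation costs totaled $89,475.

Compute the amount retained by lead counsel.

$173,207.20

Fee base is the gross recovery, $846,750; costs are reimbursed separately.
First $161,000 at 45% = $72,450.00
Next $85,500 at 40% = $34,200.00
Next $61,500 at 34.5% = $21,217.50
Remaining $538,750 at 26.5% = $142,768.75
Fee: $72,450.00 + $34,200.00 + $21,217.50 + $142,768.75 = $270,636.25
Referral share: 36% of $270,636.25 = $97,429.05; lead counsel retains $270,636.25 − $97,429.05 = $173,207.20.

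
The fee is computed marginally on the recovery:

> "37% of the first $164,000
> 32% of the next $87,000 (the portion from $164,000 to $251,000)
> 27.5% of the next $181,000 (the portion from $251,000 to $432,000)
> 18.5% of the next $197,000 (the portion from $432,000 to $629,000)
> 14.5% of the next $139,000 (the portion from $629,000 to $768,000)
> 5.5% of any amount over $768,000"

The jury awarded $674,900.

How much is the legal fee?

First $164,000 at 37% = $60,680.00
Next $87,000 at 32% = $27,840.00
Next $181,000 at 27.5% = $49,775.00
Next $197,000 at 18.5% = $36,445.00
Remaining $45,900 at 14.5% = $6,655.50
Fee: $60,680.00 + $27,840.00 + $49,775.00 + $36,445.00 + $6,655.50 = $181,395.50

$181,395.50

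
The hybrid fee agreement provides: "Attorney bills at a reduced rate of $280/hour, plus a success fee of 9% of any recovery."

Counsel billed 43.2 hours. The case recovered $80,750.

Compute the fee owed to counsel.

$19,363.50

Hourly: 43.2 × $280 = $12,096.00
Success fee: 9% of $80,750 = $7,267.50
Total: $12,096.00 + $7,267.50 = $19,363.50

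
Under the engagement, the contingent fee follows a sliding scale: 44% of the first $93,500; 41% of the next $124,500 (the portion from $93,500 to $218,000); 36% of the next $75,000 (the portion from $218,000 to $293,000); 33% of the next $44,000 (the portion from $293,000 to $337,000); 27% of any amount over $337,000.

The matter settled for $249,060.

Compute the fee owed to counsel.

First $93,500 at 44% = $41,140.00
Next $124,500 at 41% = $51,045.00
Remaining $31,060 at 36% = $11,181.60
Fee: $41,140.00 + $51,045.00 + $11,181.60 = $103,366.60

$103,366.60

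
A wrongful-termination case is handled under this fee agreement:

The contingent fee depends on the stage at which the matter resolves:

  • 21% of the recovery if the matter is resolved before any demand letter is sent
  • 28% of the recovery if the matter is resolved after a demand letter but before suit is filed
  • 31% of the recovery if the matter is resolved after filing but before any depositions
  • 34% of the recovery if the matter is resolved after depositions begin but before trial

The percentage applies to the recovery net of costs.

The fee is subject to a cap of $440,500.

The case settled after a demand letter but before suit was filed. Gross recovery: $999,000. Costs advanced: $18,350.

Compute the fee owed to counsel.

$274,582.00

Fee base (net of costs): $999,000 − $18,350 = $980,650
The matter settled after a demand letter but before suit was filed, so the 28% rate applies.
$980,650 × 28% = $274,582.00
$274,582.00 is under the $440,500 cap.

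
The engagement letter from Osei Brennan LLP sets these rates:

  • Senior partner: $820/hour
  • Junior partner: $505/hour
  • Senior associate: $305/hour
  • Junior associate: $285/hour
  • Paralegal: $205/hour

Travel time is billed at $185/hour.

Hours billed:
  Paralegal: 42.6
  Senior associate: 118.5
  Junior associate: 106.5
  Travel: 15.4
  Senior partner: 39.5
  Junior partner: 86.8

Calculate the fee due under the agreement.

$154,301.00

Senior partner: 39.5 × $820 = $32,390.00
Junior partner: 86.8 × $505 = $43,834.00
Senior associate: 118.5 × $305 = $36,142.50
Junior associate: 106.5 × $285 = $30,352.50
Paralegal: 42.6 × $205 = $8,733.00
Subtotal: $32,390.00 + $43,834.00 + $36,142.50 + $30,352.50 + $8,733.00 = $151,452.00
Travel: 15.4 × $185 = $2,849.00
Total: $151,452.00 + $2,849.00 = $154,301.00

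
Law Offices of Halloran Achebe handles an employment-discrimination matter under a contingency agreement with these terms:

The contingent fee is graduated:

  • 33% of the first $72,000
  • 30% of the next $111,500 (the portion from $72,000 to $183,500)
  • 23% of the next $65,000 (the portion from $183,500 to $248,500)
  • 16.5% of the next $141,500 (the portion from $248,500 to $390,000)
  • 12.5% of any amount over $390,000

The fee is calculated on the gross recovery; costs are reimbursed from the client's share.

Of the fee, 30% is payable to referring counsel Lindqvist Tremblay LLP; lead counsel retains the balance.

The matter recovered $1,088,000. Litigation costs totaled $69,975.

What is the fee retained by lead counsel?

$127,930.25

Fee base is the gross recovery, $1,088,000; costs are reimbursed separately.
First $72,000 at 33% = $23,760.00
Next $111,500 at 30% = $33,450.00
Next $65,000 at 23% = $14,950.00
Next $141,500 at 16.5% = $23,347.50
Remaining $698,000 at 12.5% = $87,250.00
Fee: $23,760.00 + $33,450.00 + $14,950.00 + $23,347.50 + $87,250.00 = $182,757.50
Referral share: 30% of $182,757.50 = $54,827.25; lead counsel retains $182,757.50 − $54,827.25 = $127,930.25.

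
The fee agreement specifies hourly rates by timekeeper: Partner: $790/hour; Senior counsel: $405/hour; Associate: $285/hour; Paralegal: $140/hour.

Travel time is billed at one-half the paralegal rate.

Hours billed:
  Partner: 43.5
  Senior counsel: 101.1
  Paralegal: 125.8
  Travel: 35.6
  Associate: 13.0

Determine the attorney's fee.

$99,119.50

Partner: 43.5 × $790 = $34,365.00
Senior counsel: 101.1 × $405 = $40,945.50
Associate: 13.0 × $285 = $3,705.00
Paralegal: 125.8 × $140 = $17,612.00
Subtotal: $34,365.00 + $40,945.50 + $3,705.00 + $17,612.00 = $96,627.50
Travel: 35.6 × ($140 ÷ 2) = 35.6 × $70.00 = $2,492.00
Total: $96,627.50 + $2,492.00 = $99,119.50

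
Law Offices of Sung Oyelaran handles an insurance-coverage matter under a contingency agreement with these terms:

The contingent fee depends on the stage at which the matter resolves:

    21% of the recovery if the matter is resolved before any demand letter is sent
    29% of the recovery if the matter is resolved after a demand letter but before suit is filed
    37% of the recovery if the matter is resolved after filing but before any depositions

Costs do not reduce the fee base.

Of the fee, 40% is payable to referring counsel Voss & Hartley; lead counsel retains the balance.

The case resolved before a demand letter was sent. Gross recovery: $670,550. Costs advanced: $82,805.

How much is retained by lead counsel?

$84,489.30

Fee base is the gross recovery, $670,550; costs are reimbursed separately.
The matter resolved before a demand letter was sent, so the 21% rate applies.
$670,550 × 21% = $140,815.50
Referral share: 40% of $140,815.50 = $56,326.20; lead counsel retains $140,815.50 − $56,326.20 = $84,489.30.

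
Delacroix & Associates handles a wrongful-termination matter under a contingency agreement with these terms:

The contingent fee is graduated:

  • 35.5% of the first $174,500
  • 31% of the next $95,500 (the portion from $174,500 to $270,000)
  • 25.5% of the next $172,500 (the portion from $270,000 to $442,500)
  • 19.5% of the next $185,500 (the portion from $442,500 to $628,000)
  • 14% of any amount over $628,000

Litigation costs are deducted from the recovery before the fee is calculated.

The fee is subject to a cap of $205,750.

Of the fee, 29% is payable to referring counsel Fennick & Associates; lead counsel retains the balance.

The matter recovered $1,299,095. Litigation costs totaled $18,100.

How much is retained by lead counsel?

Fee base (net of costs): $1,299,095 − $18,100 = $1,280,995
First $174,500 at 35.5% = $61,947.50
Next $95,500 at 31% = $29,605.00
Next $172,500 at 25.5% = $43,987.50
Next $185,500 at 19.5% = $36,172.50
Remaining $652,995 at 14% = $91,419.30
Fee: $61,947.50 + $29,605.00 + $43,987.50 + $36,172.50 + $91,419.30 = $263,131.80
$263,131.80 exceeds the $205,750 cap, so the fee is capped at $205,750.00.
Referral share: 29% of $205,750.00 = $59,667.50; lead counsel retains $205,750.00 − $59,667.50 = $146,082.50.

$146,082.50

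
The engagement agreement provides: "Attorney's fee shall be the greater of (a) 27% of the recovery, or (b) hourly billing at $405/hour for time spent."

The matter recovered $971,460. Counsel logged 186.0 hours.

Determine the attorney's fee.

$262,294.20

(a) 27% of $971,460 = $262,294.20
(b) 186.0 × $405 = $75,330.00
The greater is (a): $262,294.20.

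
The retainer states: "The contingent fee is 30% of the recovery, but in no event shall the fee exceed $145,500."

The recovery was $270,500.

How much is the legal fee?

30% of $270,500 = $81,150.00
That is under the $145,500 cap.

$81,150.00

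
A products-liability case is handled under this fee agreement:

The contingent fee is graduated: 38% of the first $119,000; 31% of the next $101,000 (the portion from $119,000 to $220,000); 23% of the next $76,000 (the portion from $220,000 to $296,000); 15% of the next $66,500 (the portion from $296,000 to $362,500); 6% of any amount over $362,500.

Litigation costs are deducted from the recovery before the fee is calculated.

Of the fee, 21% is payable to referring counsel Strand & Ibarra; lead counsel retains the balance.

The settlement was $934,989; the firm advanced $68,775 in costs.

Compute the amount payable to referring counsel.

Fee base (net of costs): $934,989 − $68,775 = $866,214
First $119,000 at 38% = $45,220.00
Next $101,000 at 31% = $31,310.00
Next $76,000 at 23% = $17,480.00
Next $66,500 at 15% = $9,975.00
Remaining $503,714 at 6% = $30,222.84
Fee: $45,220.00 + $31,310.00 + $17,480.00 + $9,975.00 + $30,222.84 = $134,207.84
Referral share: 21% of $134,207.84 = $28,183.65; lead counsel retains $134,207.84 − $28,183.65 = $106,024.19.

$28,183.65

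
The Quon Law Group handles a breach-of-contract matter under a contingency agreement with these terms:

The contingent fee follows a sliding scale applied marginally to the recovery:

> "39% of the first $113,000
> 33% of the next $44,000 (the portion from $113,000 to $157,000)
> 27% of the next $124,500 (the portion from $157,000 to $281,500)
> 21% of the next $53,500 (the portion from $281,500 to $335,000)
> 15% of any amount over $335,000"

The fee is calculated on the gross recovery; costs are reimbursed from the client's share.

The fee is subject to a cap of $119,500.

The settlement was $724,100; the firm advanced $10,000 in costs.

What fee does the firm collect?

$119,500.00

Fee base is the gross recovery, $724,100; costs are reimbursed separately.
First $113,000 at 39% = $44,070.00
Next $44,000 at 33% = $14,520.00
Next $124,500 at 27% = $33,615.00
Next $53,500 at 21% = $11,235.00
Remaining $389,100 at 15% = $58,365.00
Fee: $44,070.00 + $14,520.00 + $33,615.00 + $11,235.00 + $58,365.00 = $161,805.00
$161,805.00 exceeds the $119,500 cap, so the fee is capped at $119,500.00.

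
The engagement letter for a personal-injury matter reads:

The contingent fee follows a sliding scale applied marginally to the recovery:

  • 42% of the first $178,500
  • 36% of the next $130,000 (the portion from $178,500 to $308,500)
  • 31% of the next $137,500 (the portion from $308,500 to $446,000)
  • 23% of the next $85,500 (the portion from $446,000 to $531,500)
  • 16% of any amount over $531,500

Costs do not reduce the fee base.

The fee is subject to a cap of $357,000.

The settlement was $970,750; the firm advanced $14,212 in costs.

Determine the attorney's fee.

$254,340.00

Fee base is the gross recovery, $970,750; costs are reimbursed separately.
First $178,500 at 42% = $74,970.00
Next $130,000 at 36% = $46,800.00
Next $137,500 at 31% = $42,625.00
Next $85,500 at 23% = $19,665.00
Remaining $439,250 at 16% = $70,280.00
Fee: $74,970.00 + $46,800.00 + $42,625.00 + $19,665.00 + $70,280.00 = $254,340.00
$254,340.00 is under the $357,000 cap.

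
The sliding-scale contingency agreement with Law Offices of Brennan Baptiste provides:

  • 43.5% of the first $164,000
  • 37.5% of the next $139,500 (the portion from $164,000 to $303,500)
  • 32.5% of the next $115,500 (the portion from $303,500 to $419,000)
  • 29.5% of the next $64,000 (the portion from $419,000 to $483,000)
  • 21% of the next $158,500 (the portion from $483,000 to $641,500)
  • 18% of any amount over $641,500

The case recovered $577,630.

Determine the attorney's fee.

$199,942.30

First $164,000 at 43.5% = $71,340.00
Next $139,500 at 37.5% = $52,312.50
Next $115,500 at 32.5% = $37,537.50
Next $64,000 at 29.5% = $18,880.00
Remaining $94,630 at 21% = $19,872.30
Fee: $71,340.00 + $52,312.50 + $37,537.50 + $18,880.00 + $19,872.30 = $199,942.30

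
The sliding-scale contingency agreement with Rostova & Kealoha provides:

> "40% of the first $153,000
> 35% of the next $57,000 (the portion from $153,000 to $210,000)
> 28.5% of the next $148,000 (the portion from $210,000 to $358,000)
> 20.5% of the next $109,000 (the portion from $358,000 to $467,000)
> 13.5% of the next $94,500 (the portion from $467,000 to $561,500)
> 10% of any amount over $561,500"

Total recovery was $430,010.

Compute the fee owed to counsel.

First $153,000 at 40% = $61,200.00
Next $57,000 at 35% = $19,950.00
Next $148,000 at 28.5% = $42,180.00
Remaining $72,010 at 20.5% = $14,762.05
Fee: $61,200.00 + $19,950.00 + $42,180.00 + $14,762.05 = $138,092.05

$138,092.05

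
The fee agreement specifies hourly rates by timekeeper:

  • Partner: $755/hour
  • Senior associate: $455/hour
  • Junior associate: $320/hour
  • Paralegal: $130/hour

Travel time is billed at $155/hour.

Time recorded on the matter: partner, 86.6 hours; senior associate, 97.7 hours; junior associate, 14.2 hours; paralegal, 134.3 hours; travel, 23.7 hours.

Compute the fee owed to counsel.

$135,513.00

Partner: 86.6 × $755 = $65,383.00
Senior associate: 97.7 × $455 = $44,453.50
Junior associate: 14.2 × $320 = $4,544.00
Paralegal: 134.3 × $130 = $17,459.00
Subtotal: $65,383.00 + $44,453.50 + $4,544.00 + $17,459.00 = $131,839.50
Travel: 23.7 × $155 = $3,673.50
Total: $131,839.50 + $3,673.50 = $135,513.00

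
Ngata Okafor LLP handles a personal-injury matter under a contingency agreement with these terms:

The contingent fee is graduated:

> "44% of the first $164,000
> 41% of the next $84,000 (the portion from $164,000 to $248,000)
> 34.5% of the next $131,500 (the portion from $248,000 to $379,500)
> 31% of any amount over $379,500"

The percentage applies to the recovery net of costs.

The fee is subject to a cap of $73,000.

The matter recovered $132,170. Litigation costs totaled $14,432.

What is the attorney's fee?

Fee base (net of costs): $132,170 − $14,432 = $117,738
First $117,738 at 44% = $51,804.72
$51,804.72 is under the $73,000 cap.

$51,804.72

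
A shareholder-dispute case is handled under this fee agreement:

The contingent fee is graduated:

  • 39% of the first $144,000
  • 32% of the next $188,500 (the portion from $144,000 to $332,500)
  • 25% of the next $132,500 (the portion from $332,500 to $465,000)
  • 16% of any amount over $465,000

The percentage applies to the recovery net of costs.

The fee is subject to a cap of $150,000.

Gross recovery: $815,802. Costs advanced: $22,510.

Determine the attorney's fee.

$150,000.00

Fee base (net of costs): $815,802 − $22,510 = $793,292
First $144,000 at 39% = $56,160.00
Next $188,500 at 32% = $60,320.00
Next $132,500 at 25% = $33,125.00
Remaining $328,292 at 16% = $52,526.72
Fee: $56,160.00 + $60,320.00 + $33,125.00 + $52,526.72 = $202,131.72
$202,131.72 exceeds the $150,000 cap, so the fee is capped at $150,000.00.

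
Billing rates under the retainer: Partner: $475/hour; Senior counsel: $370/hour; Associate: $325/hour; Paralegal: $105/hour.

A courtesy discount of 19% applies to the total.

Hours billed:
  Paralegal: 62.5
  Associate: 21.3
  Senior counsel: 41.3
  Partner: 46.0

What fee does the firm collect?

$40,998.96

Partner: 46.0 × $475 = $21,850.00
Senior counsel: 41.3 × $370 = $15,281.00
Associate: 21.3 × $325 = $6,922.50
Paralegal: 62.5 × $105 = $6,562.50
Subtotal: $50,616.00
Less 19% discount: −$9,617.04
Total: $50,616.00 − $9,617.04 = $40,998.96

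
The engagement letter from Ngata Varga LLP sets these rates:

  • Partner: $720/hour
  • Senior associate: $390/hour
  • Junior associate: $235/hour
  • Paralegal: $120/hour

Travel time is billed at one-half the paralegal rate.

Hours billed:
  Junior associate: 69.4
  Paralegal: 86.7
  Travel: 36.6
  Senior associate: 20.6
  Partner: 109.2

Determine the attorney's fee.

$115,567.00

Partner: 109.2 × $720 = $78,624.00
Senior associate: 20.6 × $390 = $8,034.00
Junior associate: 69.4 × $235 = $16,309.00
Paralegal: 86.7 × $120 = $10,404.00
Subtotal: $78,624.00 + $8,034.00 + $16,309.00 + $10,404.00 = $113,371.00
Travel: 36.6 × ($120 ÷ 2) = 36.6 × $60.00 = $2,196.00
Total: $113,371.00 + $2,196.00 = $115,567.00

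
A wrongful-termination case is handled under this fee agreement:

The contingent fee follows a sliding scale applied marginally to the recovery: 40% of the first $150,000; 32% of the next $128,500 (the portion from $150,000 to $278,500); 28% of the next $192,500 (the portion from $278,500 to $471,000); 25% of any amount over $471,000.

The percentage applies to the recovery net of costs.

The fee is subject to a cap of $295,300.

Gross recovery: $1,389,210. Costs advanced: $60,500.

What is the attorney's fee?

$295,300.00

Fee base (net of costs): $1,389,210 − $60,500 = $1,328,710
First $150,000 at 40% = $60,000.00
Next $128,500 at 32% = $41,120.00
Next $192,500 at 28% = $53,900.00
Remaining $857,710 at 25% = $214,427.50
Fee: $60,000.00 + $41,120.00 + $53,900.00 + $214,427.50 = $369,447.50
$369,447.50 exceeds the $295,300 cap, so the fee is capped at $295,300.00.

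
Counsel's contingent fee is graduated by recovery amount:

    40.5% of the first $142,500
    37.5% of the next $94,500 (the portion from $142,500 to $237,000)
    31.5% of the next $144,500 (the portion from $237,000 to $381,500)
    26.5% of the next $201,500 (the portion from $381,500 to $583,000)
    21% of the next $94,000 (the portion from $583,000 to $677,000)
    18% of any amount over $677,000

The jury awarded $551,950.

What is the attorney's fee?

$183,836.75

First $142,500 at 40.5% = $57,712.50
Next $94,500 at 37.5% = $35,437.50
Next $144,500 at 31.5% = $45,517.50
Remaining $170,450 at 26.5% = $45,169.25
Fee: $57,712.50 + $35,437.50 + $45,517.50 + $45,169.25 = $183,836.75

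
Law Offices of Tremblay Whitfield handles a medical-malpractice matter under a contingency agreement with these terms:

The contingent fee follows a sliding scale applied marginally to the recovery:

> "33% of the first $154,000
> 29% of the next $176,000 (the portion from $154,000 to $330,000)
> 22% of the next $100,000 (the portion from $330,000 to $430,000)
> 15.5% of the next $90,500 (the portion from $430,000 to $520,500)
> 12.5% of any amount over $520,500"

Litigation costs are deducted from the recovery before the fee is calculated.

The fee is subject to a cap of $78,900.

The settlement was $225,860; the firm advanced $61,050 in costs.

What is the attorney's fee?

$53,954.90

Fee base (net of costs): $225,860 − $61,050 = $164,810
First $154,000 at 33% = $50,820.00
Remaining $10,810 at 29% = $3,134.90
Fee: $50,820.00 + $3,134.90 = $53,954.90
$53,954.90 is under the $78,900 cap.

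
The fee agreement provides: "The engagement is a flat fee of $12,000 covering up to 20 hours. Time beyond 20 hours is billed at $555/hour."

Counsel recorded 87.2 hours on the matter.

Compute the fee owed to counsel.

$49,296.00

Flat fee: $12,000.00
Excess hours: 87.2 − 20 = 67.2
Overrun: 67.2 × $555 = $37,296.00
Total: $12,000.00 + $37,296.00 = $49,296.00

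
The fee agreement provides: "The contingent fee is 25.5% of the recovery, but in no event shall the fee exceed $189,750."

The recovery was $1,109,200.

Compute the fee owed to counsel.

$189,750.00

25.5% of $1,109,200 = $282,846.00
That exceeds the $189,750 cap, so the fee is capped at $189,750.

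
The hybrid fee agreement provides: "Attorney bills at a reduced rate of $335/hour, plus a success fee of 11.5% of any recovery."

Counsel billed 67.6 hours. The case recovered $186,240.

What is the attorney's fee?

$44,063.60

Hourly: 67.6 × $335 = $22,646.00
Success fee: 11.5% of $186,240 = $21,417.60
Total: $22,646.00 + $21,417.60 = $44,063.60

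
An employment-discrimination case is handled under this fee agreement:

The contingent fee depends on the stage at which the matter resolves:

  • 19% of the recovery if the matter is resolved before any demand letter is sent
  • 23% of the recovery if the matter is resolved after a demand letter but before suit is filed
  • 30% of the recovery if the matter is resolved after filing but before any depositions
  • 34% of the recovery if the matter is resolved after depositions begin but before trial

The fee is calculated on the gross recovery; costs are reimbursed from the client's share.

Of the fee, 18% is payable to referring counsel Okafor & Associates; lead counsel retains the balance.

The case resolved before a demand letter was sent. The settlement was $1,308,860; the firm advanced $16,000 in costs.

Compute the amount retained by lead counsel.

$203,920.39

Fee base is the gross recovery, $1,308,860; costs are reimbursed separately.
The matter resolved before a demand letter was sent, so the 19% rate applies.
$1,308,860 × 19% = $248,683.40
Referral share: 18% of $248,683.40 = $44,763.01; lead counsel retains $248,683.40 − $44,763.01 = $203,920.39.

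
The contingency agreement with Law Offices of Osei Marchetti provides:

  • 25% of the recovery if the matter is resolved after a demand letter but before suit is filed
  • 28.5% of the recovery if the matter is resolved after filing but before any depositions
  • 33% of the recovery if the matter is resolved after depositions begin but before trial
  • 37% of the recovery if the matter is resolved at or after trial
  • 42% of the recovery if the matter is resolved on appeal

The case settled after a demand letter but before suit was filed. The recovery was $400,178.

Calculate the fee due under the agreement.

$100,044.50

The matter settled after a demand letter but before suit was filed, so the 25% rate applies.
$400,178 × 25% = $100,044.50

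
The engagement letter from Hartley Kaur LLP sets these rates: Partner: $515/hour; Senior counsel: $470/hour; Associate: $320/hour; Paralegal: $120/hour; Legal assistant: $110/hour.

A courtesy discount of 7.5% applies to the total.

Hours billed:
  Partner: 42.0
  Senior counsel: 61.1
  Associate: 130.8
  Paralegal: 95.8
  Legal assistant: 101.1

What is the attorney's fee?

$106,208.50

Partner: 42.0 × $515 = $21,630.00
Senior counsel: 61.1 × $470 = $28,717.00
Associate: 130.8 × $320 = $41,856.00
Paralegal: 95.8 × $120 = $11,496.00
Legal assistant: 101.1 × $110 = $11,121.00
Subtotal: $114,820.00
Less 7.5% discount: −$8,611.50
Total: $114,820.00 − $8,611.50 = $106,208.50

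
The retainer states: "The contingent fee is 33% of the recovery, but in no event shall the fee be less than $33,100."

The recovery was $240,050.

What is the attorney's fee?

33% of $240,050 = $79,216.50
That exceeds the $33,100 minimum.

$79,216.50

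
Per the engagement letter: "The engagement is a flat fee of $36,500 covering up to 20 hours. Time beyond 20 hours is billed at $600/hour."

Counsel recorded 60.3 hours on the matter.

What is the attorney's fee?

Flat fee: $36,500.00
Excess hours: 60.3 − 20 = 40.3
Overrun: 40.3 × $600 = $24,180.00
Total: $36,500.00 + $24,180.00 = $60,680.00

$60,680.00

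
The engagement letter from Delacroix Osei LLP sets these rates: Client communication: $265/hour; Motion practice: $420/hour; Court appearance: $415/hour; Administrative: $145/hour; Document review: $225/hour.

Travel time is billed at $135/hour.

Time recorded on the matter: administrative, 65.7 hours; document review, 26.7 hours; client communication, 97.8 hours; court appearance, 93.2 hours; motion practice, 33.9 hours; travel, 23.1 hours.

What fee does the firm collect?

Client communication: 97.8 × $265 = $25,917.00
Motion practice: 33.9 × $420 = $14,238.00
Court appearance: 93.2 × $415 = $38,678.00
Administrative: 65.7 × $145 = $9,526.50
Document review: 26.7 × $225 = $6,007.50
Subtotal: $25,917.00 + $14,238.00 + $38,678.00 + $9,526.50 + $6,007.50 = $94,367.00
Travel: 23.1 × $135 = $3,118.50
Total: $94,367.00 + $3,118.50 = $97,485.50

$97,485.50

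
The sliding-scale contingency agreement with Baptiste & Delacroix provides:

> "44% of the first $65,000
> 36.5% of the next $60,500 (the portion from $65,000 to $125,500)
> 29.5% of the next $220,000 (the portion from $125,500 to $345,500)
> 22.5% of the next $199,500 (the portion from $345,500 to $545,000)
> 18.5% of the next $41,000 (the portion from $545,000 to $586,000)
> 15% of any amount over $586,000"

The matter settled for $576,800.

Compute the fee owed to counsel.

$166,353.00

First $65,000 at 44% = $28,600.00
Next $60,500 at 36.5% = $22,082.50
Next $220,000 at 29.5% = $64,900.00
Next $199,500 at 22.5% = $44,887.50
Remaining $31,800 at 18.5% = $5,883.00
Fee: $28,600.00 + $22,082.50 + $64,900.00 + $44,887.50 + $5,883.00 = $166,353.00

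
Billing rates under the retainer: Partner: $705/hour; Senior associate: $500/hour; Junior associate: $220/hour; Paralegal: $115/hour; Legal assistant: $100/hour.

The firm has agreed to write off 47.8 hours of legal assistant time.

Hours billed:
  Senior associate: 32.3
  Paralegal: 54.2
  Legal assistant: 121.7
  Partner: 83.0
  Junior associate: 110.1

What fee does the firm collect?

$112,510.00

Partner: 83.0 × $705 = $58,515.00
Senior associate: 32.3 × $500 = $16,150.00
Junior associate: 110.1 × $220 = $24,222.00
Paralegal: 54.2 × $115 = $6,233.00
Legal assistant: 121.7 × $100 = $12,170.00
Subtotal: $117,290.00
Write-off: 47.8 × $100 = $4,780.00
Total: $117,290.00 − $4,780.00 = $112,510.00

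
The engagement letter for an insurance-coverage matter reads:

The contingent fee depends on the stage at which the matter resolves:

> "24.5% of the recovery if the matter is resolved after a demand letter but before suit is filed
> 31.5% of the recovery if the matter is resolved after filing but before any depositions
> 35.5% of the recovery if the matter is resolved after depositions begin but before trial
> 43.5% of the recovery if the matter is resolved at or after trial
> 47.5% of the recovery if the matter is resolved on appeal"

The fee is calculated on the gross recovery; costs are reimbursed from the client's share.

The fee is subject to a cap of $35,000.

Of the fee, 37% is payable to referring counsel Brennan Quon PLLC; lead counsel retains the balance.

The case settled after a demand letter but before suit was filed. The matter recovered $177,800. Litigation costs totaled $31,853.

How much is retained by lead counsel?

$22,050.00

Fee base is the gross recovery, $177,800; costs are reimbursed separately.
The matter settled after a demand letter but before suit was filed, so the 24.5% rate applies.
$177,800 × 24.5% = $43,561.00
$43,561.00 exceeds the $35,000 cap, so the fee is capped at $35,000.00.
Referral share: 37% of $35,000.00 = $12,950.00; lead counsel retains $35,000.00 − $12,950.00 = $22,050.00.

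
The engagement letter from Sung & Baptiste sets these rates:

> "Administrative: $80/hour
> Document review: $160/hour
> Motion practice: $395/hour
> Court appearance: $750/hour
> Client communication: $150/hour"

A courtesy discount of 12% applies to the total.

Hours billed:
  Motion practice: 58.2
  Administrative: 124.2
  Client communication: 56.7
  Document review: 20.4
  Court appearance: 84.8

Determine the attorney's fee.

Administrative: 124.2 × $80 = $9,936.00
Document review: 20.4 × $160 = $3,264.00
Motion practice: 58.2 × $395 = $22,989.00
Court appearance: 84.8 × $750 = $63,600.00
Client communication: 56.7 × $150 = $8,505.00
Subtotal: $108,294.00
Less 12% discount: −$12,995.28
Total: $108,294.00 − $12,995.28 = $95,298.72

$95,298.72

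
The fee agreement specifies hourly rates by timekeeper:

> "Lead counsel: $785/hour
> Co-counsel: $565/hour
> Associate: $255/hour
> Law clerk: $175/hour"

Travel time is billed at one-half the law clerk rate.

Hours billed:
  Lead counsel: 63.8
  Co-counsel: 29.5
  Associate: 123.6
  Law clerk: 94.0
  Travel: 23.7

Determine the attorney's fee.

$116,792.25

Lead counsel: 63.8 × $785 = $50,083.00
Co-counsel: 29.5 × $565 = $16,667.50
Associate: 123.6 × $255 = $31,518.00
Law clerk: 94.0 × $175 = $16,450.00
Subtotal: $50,083.00 + $16,667.50 + $31,518.00 + $16,450.00 = $114,718.50
Travel: 23.7 × ($175 ÷ 2) = 23.7 × $87.50 = $2,073.75
Total: $114,718.50 + $2,073.75 = $116,792.25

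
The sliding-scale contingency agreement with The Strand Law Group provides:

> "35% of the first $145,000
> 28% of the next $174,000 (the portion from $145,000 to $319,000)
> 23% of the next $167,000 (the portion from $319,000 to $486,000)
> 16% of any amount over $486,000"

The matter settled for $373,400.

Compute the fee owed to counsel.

$111,982.00

First $145,000 at 35% = $50,750.00
Next $174,000 at 28% = $48,720.00
Remaining $54,400 at 23% = $12,512.00
Fee: $50,750.00 + $48,720.00 + $12,512.00 = $111,982.00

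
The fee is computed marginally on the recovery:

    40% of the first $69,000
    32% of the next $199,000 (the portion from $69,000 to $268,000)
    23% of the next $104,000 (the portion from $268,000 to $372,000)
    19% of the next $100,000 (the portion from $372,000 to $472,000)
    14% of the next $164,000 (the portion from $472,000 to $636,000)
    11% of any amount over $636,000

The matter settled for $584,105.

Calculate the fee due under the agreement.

First $69,000 at 40% = $27,600.00
Next $199,000 at 32% = $63,680.00
Next $104,000 at 23% = $23,920.00
Next $100,000 at 19% = $19,000.00
Remaining $112,105 at 14% = $15,694.70
Fee: $27,600.00 + $63,680.00 + $23,920.00 + $19,000.00 + $15,694.70 = $149,894.70

$149,894.70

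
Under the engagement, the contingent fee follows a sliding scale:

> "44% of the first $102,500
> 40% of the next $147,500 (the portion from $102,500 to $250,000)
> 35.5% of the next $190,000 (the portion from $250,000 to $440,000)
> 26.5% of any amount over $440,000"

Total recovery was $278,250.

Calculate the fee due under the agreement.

First $102,500 at 44% = $45,100.00
Next $147,500 at 40% = $59,000.00
Remaining $28,250 at 35.5% = $10,028.75
Fee: $45,100.00 + $59,000.00 + $10,028.75 = $114,128.75

$114,128.75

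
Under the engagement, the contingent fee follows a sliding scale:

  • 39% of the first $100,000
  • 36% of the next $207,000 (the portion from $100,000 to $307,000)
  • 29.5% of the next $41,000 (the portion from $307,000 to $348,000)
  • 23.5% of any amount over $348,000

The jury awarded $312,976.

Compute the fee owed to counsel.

$115,282.92

First $100,000 at 39% = $39,000.00
Next $207,000 at 36% = $74,520.00
Remaining $5,976 at 29.5% = $1,762.92
Fee: $39,000.00 + $74,520.00 + $1,762.92 = $115,282.92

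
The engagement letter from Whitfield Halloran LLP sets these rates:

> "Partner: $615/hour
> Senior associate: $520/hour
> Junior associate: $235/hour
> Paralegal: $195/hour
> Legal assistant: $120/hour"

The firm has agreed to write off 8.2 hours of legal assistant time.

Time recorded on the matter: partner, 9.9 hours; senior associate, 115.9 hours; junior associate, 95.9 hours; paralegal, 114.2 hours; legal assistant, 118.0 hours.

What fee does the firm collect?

$124,338.00

Partner: 9.9 × $615 = $6,088.50
Senior associate: 115.9 × $520 = $60,268.00
Junior associate: 95.9 × $235 = $22,536.50
Paralegal: 114.2 × $195 = $22,269.00
Legal assistant: 118.0 × $120 = $14,160.00
Subtotal: $125,322.00
Write-off: 8.2 × $120 = $984.00
Total: $125,322.00 − $984.00 = $124,338.00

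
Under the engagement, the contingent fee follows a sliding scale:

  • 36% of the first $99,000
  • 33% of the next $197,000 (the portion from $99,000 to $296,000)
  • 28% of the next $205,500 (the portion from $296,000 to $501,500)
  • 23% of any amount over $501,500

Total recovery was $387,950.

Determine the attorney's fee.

First $99,000 at 36% = $35,640.00
Next $197,000 at 33% = $65,010.00
Remaining $91,950 at 28% = $25,746.00
Fee: $35,640.00 + $65,010.00 + $25,746.00 = $126,396.00

$126,396.00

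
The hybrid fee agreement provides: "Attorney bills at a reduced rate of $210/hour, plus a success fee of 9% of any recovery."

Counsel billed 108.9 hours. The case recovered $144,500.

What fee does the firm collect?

Hourly: 108.9 × $210 = $22,869.00
Success fee: 9% of $144,500 = $13,005.00
Total: $22,869.00 + $13,005.00 = $35,874.00

$35,874.00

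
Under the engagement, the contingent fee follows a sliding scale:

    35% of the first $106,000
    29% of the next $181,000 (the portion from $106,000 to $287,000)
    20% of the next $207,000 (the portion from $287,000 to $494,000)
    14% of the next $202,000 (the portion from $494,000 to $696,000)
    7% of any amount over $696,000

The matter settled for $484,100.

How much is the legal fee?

First $106,000 at 35% = $37,100.00
Next $181,000 at 29% = $52,490.00
Remaining $197,100 at 20% = $39,420.00
Fee: $37,100.00 + $52,490.00 + $39,420.00 = $129,010.00

$129,010.00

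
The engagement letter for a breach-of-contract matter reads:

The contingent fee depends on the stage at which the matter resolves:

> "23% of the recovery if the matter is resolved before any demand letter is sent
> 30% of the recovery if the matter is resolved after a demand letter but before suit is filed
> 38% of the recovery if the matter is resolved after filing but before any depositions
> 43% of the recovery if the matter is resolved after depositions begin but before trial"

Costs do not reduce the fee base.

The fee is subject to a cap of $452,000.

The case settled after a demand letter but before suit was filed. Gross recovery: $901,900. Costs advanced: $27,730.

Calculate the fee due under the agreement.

$270,570.00

Fee base is the gross recovery, $901,900; costs are reimbursed separately.
The matter settled after a demand letter but before suit was filed, so the 30% rate applies.
$901,900 × 30% = $270,570.00
$270,570.00 is under the $452,000 cap.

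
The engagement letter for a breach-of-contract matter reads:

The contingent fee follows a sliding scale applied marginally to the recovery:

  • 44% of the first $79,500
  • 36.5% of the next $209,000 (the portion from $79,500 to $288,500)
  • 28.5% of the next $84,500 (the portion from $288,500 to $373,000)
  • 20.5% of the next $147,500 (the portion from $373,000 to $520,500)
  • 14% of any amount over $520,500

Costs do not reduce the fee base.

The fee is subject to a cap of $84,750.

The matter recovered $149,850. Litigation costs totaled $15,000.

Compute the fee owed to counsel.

Fee base is the gross recovery, $149,850; costs are reimbursed separately.
First $79,500 at 44% = $34,980.00
Remaining $70,350 at 36.5% = $25,677.75
Fee: $34,980.00 + $25,677.75 = $60,657.75
$60,657.75 is under the $84,750 cap.

$60,657.75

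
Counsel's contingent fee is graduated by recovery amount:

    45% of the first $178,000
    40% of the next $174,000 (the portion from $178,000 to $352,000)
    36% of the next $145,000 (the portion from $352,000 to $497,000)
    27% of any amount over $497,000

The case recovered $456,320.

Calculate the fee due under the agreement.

First $178,000 at 45% = $80,100.00
Next $174,000 at 40% = $69,600.00
Remaining $104,320 at 36% = $37,555.20
Fee: $80,100.00 + $69,600.00 + $37,555.20 = $187,255.20

$187,255.20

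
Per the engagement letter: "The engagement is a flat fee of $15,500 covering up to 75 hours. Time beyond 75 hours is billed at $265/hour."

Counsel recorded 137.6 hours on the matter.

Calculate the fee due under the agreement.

$32,089.00

Flat fee: $15,500.00
Excess hours: 137.6 − 75 = 62.6
Overrun: 62.6 × $265 = $16,589.00
Total: $15,500.00 + $16,589.00 = $32,089.00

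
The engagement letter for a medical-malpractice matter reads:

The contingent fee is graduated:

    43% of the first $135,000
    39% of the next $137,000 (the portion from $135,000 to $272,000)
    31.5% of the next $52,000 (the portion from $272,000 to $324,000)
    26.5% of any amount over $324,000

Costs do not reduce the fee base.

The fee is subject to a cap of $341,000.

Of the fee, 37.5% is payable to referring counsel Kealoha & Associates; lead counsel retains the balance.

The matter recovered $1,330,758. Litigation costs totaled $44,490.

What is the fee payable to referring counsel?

Fee base is the gross recovery, $1,330,758; costs are reimbursed separately.
First $135,000 at 43% = $58,050.00
Next $137,000 at 39% = $53,430.00
Next $52,000 at 31.5% = $16,380.00
Remaining $1,006,758 at 26.5% = $266,790.87
Fee: $58,050.00 + $53,430.00 + $16,380.00 + $266,790.87 = $394,650.87
$394,650.87 exceeds the $341,000 cap, so the fee is capped at $341,000.00.
Referral share: 37.5% of $341,000.00 = $127,875.00; lead counsel retains $341,000.00 − $127,875.00 = $213,125.00.

$127,875.00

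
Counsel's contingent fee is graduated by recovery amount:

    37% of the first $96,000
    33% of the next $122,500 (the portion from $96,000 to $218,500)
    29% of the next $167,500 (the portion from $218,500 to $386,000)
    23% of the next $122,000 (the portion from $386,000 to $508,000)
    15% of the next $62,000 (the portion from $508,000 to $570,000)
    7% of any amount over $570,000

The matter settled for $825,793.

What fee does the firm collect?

First $96,000 at 37% = $35,520.00
Next $122,500 at 33% = $40,425.00
Next $167,500 at 29% = $48,575.00
Next $122,000 at 23% = $28,060.00
Next $62,000 at 15% = $9,300.00
Remaining $255,793 at 7% = $17,905.51
Fee: $35,520.00 + $40,425.00 + $48,575.00 + $28,060.00 + $9,300.00 + $17,905.51 = $179,785.51

$179,785.51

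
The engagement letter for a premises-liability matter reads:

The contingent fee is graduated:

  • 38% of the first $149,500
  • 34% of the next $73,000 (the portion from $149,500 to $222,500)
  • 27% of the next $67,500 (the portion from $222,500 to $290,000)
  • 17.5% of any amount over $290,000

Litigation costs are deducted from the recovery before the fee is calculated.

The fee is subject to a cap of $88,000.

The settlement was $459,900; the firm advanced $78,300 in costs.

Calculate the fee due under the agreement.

$88,000.00

Fee base (net of costs): $459,900 − $78,300 = $381,600
First $149,500 at 38% = $56,810.00
Next $73,000 at 34% = $24,820.00
Next $67,500 at 27% = $18,225.00
Remaining $91,600 at 17.5% = $16,030.00
Fee: $56,810.00 + $24,820.00 + $18,225.00 + $16,030.00 = $115,885.00
$115,885.00 exceeds the $88,000 cap, so the fee is capped at $88,000.00.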